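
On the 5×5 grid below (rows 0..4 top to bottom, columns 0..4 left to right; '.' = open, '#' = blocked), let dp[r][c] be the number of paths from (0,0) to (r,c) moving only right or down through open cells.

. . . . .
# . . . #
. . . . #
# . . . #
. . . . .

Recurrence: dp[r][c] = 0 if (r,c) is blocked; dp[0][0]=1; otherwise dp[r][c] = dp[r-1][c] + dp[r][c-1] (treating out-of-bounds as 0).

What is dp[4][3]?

r\c   0   1   2   3   4
  0   1   1   1   1   1
  1   0   1   2   3   0
  2   0   1   3   6   0
  3   0   1   4  10   0
  4   0   1   5  15  15

15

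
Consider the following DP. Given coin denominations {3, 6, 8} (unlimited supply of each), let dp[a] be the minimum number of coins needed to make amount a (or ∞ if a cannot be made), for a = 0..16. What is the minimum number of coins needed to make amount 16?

 a  0  1  2  3  4  5  6  7  8  9 10 11 12 13 14 15 16
dp  0  -  -  1  -  -  1  -  1  2  -  2  2  -  2  3  2
(- denotes ∞ / unreachable)

2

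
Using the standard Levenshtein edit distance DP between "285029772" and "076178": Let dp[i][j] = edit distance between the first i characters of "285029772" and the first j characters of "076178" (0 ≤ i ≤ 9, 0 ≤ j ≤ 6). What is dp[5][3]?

5

   ''  0  7  6  1  7  8
''  0  1  2  3  4  5  6
 2  1  1  2  3  4  5  6
 8  2  2  2  3  4  5  5
 5  3  3  3  3  4  5  6
 0  4  3  4  4  4  5  6
 2  5  4  4  5  5  5  6
 9  6  5  5  5  6  6  6
 7  7  6  5  6  6  6  7
 7  8  7  6  6  7  6  7
 2  9  8  7  7  7  7  7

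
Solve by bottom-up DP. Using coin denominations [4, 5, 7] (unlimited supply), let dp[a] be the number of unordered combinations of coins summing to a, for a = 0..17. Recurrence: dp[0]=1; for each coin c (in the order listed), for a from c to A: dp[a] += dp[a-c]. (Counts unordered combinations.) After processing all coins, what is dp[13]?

1

after  coin     0     1     2     3     4     5     6     7     8     9    10    11    12    13    14    15    16    17
          4     1     0     0     0     1     0     0     0     1     0     0     0     1     0     0     0     1     0
          5     1     0     0     0     1     1     0     0     1     1     1     0     1     1     1     1     1     1
          7     1     0     0     0     1     1     0     1     1     1     1     1     2     1     2     2     2     2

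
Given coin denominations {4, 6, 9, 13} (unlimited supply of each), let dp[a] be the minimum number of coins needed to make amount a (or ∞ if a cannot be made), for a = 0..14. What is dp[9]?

 a  0  1  2  3  4  5  6  7  8  9 10 11 12 13 14
dp  0  -  -  -  1  -  1  -  2  1  2  -  2  1  3
(- denotes ∞ / unreachable)

1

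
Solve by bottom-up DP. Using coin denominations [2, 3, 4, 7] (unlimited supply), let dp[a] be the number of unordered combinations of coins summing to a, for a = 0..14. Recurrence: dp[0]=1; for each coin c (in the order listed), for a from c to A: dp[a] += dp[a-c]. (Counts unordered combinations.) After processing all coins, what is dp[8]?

4

after  coin     0     1     2     3     4     5     6     7     8     9    10    11    12    13    14
          2     1     0     1     0     1     0     1     0     1     0     1     0     1     0     1
          3     1     0     1     1     1     1     2     1     2     2     2     2     3     2     3
          4     1     0     1     1     2     1     3     2     4     3     5     4     7     5     8
          7     1     0     1     1     2     1     3     3     4     4     6     6     8     8    11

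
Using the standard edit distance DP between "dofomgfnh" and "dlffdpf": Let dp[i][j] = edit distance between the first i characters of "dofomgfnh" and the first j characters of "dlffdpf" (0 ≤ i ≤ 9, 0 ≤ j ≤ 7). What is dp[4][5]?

   ''  d  l  f  f  d  p  f
''  0  1  2  3  4  5  6  7
 d  1  0  1  2  3  4  5  6
 o  2  1  1  2  3  4  5  6
 f  3  2  2  1  2  3  4  5
 o  4  3  3  2  2  3  4  5
 m  5  4  4  3  3  3  4  5
 g  6  5  5  4  4  4  4  5
 f  7  6  6  5  4  5  5  4
 n  8  7  7  6  5  5  6  5
 h  9  8  8  7  6  6  6  6

3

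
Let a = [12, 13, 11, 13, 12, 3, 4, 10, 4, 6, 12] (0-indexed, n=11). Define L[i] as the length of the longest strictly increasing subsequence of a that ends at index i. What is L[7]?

   i    0    1    2    3    4    5    6    7    8    9   10
a[i]   12   13   11   13   12    3    4   10    4    6   12
L[i]    1    2    1    2    2    1    2    3    2    3    4

3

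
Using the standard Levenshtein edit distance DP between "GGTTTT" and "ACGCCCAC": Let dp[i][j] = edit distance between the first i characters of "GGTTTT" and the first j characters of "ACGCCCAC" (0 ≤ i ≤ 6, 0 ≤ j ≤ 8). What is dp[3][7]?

6

   ''  A  C  G  C  C  C  A  C
''  0  1  2  3  4  5  6  7  8
 G  1  1  2  2  3  4  5  6  7
 G  2  2  2  2  3  4  5  6  7
 T  3  3  3  3  3  4  5  6  7
 T  4  4  4  4  4  4  5  6  7
 T  5  5  5  5  5  5  5  6  7
 T  6  6  6  6  6  6  6  6  7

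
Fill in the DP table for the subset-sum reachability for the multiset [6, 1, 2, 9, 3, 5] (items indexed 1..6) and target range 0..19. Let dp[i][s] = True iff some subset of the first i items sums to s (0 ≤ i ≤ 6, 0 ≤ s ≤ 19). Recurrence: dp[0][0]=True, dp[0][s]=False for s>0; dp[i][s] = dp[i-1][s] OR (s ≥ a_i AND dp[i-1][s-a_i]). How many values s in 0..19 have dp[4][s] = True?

15

i\s   0   1   2   3   4   5   6   7   8   9  10  11  12  13  14  15  16  17  18  19
  0   T   F   F   F   F   F   F   F   F   F   F   F   F   F   F   F   F   F   F   F
  1   T   F   F   F   F   F   T   F   F   F   F   F   F   F   F   F   F   F   F   F
  2   T   T   F   F   F   F   T   T   F   F   F   F   F   F   F   F   F   F   F   F
  3   T   T   T   T   F   F   T   T   T   T   F   F   F   F   F   F   F   F   F   F
  4   T   T   T   T   F   F   T   T   T   T   T   T   T   F   F   T   T   T   T   F
  5   T   T   T   T   T   T   T   T   T   T   T   T   T   T   T   T   T   T   T   T
  6   T   T   T   T   T   T   T   T   T   T   T   T   T   T   T   T   T   T   T   T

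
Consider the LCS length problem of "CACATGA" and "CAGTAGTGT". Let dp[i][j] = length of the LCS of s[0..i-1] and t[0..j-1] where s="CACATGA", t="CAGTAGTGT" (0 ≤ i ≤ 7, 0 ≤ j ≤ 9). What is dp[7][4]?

3

   ''  C  A  G  T  A  G  T  G  T
''  0  0  0  0  0  0  0  0  0  0
 C  0  1  1  1  1  1  1  1  1  1
 A  0  1  2  2  2  2  2  2  2  2
 C  0  1  2  2  2  2  2  2  2  2
 A  0  1  2  2  2  3  3  3  3  3
 T  0  1  2  2  3  3  3  4  4  4
 G  0  1  2  3  3  3  4  4  5  5
 A  0  1  2  3  3  4  4  4  5  5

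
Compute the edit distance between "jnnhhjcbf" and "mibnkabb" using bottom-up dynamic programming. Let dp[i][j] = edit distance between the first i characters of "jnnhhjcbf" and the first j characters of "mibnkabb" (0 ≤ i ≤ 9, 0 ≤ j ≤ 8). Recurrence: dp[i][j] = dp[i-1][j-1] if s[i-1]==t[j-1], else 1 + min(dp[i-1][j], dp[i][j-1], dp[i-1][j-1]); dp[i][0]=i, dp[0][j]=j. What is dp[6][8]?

7

   ''  m  i  b  n  k  a  b  b
''  0  1  2  3  4  5  6  7  8
 j  1  1  2  3  4  5  6  7  8
 n  2  2  2  3  3  4  5  6  7
 n  3  3  3  3  3  4  5  6  7
 h  4  4  4  4  4  4  5  6  7
 h  5  5  5  5  5  5  5  6  7
 j  6  6  6  6  6  6  6  6  7
 c  7  7  7  7  7  7  7  7  7
 b  8  8  8  7  8  8  8  7  7
 f  9  9  9  8  8  9  9  8  8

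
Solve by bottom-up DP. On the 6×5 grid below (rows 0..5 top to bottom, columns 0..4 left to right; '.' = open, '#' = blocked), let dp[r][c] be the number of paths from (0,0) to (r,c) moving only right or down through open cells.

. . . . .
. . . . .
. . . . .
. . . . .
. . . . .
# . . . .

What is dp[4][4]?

70

r\c   0   1   2   3   4
  0   1   1   1   1   1
  1   1   2   3   4   5
  2   1   3   6  10  15
  3   1   4  10  20  35
  4   1   5  15  35  70
  5   0   5  20  55 125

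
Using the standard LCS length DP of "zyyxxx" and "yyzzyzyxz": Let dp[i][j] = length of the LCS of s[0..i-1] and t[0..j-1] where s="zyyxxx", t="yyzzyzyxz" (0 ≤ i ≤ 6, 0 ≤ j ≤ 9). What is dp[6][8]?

4

   ''  y  y  z  z  y  z  y  x  z
''  0  0  0  0  0  0  0  0  0  0
 z  0  0  0  1  1  1  1  1  1  1
 y  0  1  1  1  1  2  2  2  2  2
 y  0  1  2  2  2  2  2  3  3  3
 x  0  1  2  2  2  2  2  3  4  4
 x  0  1  2  2  2  2  2  3  4  4
 x  0  1  2  2  2  2  2  3  4  4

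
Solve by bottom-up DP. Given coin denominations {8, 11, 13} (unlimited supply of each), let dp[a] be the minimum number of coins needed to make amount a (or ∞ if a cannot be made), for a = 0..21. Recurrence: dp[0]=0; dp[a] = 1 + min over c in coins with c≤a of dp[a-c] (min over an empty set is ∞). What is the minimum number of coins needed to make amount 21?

 a  0  1  2  3  4  5  6  7  8  9 10 11 12 13 14 15 16 17 18 19 20 21
dp  0  -  -  -  -  -  -  -  1  -  -  1  -  1  -  -  2  -  -  2  -  2
(- denotes ∞ / unreachable)

2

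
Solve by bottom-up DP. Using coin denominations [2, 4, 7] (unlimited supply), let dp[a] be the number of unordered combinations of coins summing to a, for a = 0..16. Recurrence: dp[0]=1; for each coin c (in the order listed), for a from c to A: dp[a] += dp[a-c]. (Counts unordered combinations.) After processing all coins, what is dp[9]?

after  coin     0     1     2     3     4     5     6     7     8     9    10    11    12    13    14    15    16
          2     1     0     1     0     1     0     1     0     1     0     1     0     1     0     1     0     1
          4     1     0     1     0     2     0     2     0     3     0     3     0     4     0     4     0     5
          7     1     0     1     0     2     0     2     1     3     1     3     2     4     2     5     3     6

1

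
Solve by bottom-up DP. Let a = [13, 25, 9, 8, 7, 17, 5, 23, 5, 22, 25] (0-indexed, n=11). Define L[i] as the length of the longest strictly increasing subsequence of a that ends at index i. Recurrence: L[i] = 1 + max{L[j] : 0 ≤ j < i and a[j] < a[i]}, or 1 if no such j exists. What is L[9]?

3

   i    0    1    2    3    4    5    6    7    8    9   10
a[i]   13   25    9    8    7   17    5   23    5   22   25
L[i]    1    2    1    1    1    2    1    3    1    3    4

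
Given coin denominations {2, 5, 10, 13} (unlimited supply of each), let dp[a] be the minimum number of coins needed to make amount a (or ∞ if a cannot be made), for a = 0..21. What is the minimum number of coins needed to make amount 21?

5

 a  0  1  2  3  4  5  6  7  8  9 10 11 12 13 14 15 16 17 18 19 20 21
dp  0  -  1  -  2  1  3  2  4  3  1  4  2  1  3  2  4  3  2  4  2  5
(- denotes ∞ / unreachable)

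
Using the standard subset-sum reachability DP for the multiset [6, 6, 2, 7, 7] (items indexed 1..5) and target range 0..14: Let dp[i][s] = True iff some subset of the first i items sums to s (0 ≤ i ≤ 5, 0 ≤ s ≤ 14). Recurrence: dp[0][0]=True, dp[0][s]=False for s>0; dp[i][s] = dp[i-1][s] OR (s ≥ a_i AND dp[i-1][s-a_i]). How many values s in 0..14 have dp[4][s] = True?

i\s   0   1   2   3   4   5   6   7   8   9  10  11  12  13  14
  0   T   F   F   F   F   F   F   F   F   F   F   F   F   F   F
  1   T   F   F   F   F   F   T   F   F   F   F   F   F   F   F
  2   T   F   F   F   F   F   T   F   F   F   F   F   T   F   F
  3   T   F   T   F   F   F   T   F   T   F   F   F   T   F   T
  4   T   F   T   F   F   F   T   T   T   T   F   F   T   T   T
  5   T   F   T   F   F   F   T   T   T   T   F   F   T   T   T

9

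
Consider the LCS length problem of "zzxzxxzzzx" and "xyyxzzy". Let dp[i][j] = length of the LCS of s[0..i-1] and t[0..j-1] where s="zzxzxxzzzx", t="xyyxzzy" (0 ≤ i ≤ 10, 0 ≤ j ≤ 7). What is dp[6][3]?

1

   ''  x  y  y  x  z  z  y
''  0  0  0  0  0  0  0  0
 z  0  0  0  0  0  1  1  1
 z  0  0  0  0  0  1  2  2
 x  0  1  1  1  1  1  2  2
 z  0  1  1  1  1  2  2  2
 x  0  1  1  1  2  2  2  2
 x  0  1  1  1  2  2  2  2
 z  0  1  1  1  2  3  3  3
 z  0  1  1  1  2  3  4  4
 z  0  1  1  1  2  3  4  4
 x  0  1  1  1  2  3  4  4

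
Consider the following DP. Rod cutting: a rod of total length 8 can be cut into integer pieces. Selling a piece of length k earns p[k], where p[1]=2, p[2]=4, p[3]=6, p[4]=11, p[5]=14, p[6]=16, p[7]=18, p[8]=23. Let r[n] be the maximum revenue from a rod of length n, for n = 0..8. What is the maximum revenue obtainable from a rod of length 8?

23

   n    0    1    2    3    4    5    6    7    8
r[n]    0    2    4    6   11   14   16   18   23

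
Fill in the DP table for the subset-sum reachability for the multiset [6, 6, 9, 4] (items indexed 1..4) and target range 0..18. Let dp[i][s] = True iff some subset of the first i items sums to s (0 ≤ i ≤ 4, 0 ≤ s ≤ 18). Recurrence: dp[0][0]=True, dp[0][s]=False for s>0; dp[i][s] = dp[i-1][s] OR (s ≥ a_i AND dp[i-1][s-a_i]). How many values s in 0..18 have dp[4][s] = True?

9

i\s   0   1   2   3   4   5   6   7   8   9  10  11  12  13  14  15  16  17  18
  0   T   F   F   F   F   F   F   F   F   F   F   F   F   F   F   F   F   F   F
  1   T   F   F   F   F   F   T   F   F   F   F   F   F   F   F   F   F   F   F
  2   T   F   F   F   F   F   T   F   F   F   F   F   T   F   F   F   F   F   F
  3   T   F   F   F   F   F   T   F   F   T   F   F   T   F   F   T   F   F   F
  4   T   F   F   F   T   F   T   F   F   T   T   F   T   T   F   T   T   F   F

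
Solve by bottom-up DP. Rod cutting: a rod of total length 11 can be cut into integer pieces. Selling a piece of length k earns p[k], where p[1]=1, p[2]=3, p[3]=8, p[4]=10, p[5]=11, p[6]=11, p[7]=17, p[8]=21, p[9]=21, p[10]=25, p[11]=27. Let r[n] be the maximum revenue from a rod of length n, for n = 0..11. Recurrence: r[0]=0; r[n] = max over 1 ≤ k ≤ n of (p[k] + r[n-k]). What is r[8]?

21

   n    0    1    2    3    4    5    6    7    8    9   10   11
r[n]    0    1    3    8   10   11   16   18   21   24   26   29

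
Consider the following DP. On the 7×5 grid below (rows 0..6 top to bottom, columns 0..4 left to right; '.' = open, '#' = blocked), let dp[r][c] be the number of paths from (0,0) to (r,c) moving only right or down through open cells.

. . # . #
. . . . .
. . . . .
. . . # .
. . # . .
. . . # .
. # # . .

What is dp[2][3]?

r\c   0   1   2   3   4
  0   1   1   0   0   0
  1   1   2   2   2   2
  2   1   3   5   7   9
  3   1   4   9   0   9
  4   1   5   0   0   9
  5   1   6   6   0   9
  6   1   0   0   0   9

7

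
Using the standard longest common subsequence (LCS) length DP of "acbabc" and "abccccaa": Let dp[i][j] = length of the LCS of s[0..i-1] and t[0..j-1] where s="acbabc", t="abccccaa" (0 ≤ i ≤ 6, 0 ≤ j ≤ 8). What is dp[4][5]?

2

   ''  a  b  c  c  c  c  a  a
''  0  0  0  0  0  0  0  0  0
 a  0  1  1  1  1  1  1  1  1
 c  0  1  1  2  2  2  2  2  2
 b  0  1  2  2  2  2  2  2  2
 a  0  1  2  2  2  2  2  3  3
 b  0  1  2  2  2  2  2  3  3
 c  0  1  2  3  3  3  3  3  3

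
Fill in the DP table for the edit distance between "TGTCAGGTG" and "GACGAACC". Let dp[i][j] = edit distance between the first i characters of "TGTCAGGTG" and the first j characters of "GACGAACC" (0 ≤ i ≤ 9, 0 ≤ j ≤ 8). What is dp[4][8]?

6

   ''  G  A  C  G  A  A  C  C
''  0  1  2  3  4  5  6  7  8
 T  1  1  2  3  4  5  6  7  8
 G  2  1  2  3  3  4  5  6  7
 T  3  2  2  3  4  4  5  6  7
 C  4  3  3  2  3  4  5  5  6
 A  5  4  3  3  3  3  4  5  6
 G  6  5  4  4  3  4  4  5  6
 G  7  6  5  5  4  4  5  5  6
 T  8  7  6  6  5  5  5  6  6
 G  9  8  7  7  6  6  6  6  7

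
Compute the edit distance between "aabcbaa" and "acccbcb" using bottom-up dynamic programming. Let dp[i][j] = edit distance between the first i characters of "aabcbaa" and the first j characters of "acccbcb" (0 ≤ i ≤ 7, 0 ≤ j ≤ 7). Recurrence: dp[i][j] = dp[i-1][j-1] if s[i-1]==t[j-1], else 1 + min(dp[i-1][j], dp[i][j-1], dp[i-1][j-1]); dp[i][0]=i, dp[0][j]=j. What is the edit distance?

   ''  a  c  c  c  b  c  b
''  0  1  2  3  4  5  6  7
 a  1  0  1  2  3  4  5  6
 a  2  1  1  2  3  4  5  6
 b  3  2  2  2  3  3  4  5
 c  4  3  2  2  2  3  3  4
 b  5  4  3  3  3  2  3  3
 a  6  5  4  4  4  3  3  4
 a  7  6  5  5  5  4  4  4

4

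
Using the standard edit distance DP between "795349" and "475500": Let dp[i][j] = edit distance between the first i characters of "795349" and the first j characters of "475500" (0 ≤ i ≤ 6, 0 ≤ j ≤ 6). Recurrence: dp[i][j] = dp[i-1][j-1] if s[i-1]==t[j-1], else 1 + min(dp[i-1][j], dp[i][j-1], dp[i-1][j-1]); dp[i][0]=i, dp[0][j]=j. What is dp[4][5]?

3

   ''  4  7  5  5  0  0
''  0  1  2  3  4  5  6
 7  1  1  1  2  3  4  5
 9  2  2  2  2  3  4  5
 5  3  3  3  2  2  3  4
 3  4  4  4  3  3  3  4
 4  5  4  5  4  4  4  4
 9  6  5  5  5  5  5  5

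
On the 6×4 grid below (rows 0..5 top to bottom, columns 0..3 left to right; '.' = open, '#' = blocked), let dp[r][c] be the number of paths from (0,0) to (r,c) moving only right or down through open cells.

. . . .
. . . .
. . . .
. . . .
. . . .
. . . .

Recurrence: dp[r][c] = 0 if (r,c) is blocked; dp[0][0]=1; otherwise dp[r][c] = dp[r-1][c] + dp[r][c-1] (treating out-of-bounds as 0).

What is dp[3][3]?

r\c   0   1   2   3
  0   1   1   1   1
  1   1   2   3   4
  2   1   3   6  10
  3   1   4  10  20
  4   1   5  15  35
  5   1   6  21  56

20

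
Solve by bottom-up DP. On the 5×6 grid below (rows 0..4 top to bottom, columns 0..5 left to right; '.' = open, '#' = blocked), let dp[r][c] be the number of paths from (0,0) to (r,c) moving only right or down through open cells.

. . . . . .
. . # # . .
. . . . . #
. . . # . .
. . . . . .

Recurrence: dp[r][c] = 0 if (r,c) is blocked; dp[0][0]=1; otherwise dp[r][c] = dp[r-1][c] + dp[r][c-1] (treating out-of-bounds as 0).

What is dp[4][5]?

r\c   0   1   2   3   4   5
  0   1   1   1   1   1   1
  1   1   2   0   0   1   2
  2   1   3   3   3   4   0
  3   1   4   7   0   4   4
  4   1   5  12  12  16  20

20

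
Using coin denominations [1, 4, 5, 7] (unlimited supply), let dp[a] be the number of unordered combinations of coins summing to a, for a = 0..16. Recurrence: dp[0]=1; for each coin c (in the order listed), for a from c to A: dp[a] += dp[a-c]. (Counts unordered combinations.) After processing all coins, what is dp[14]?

after  coin     0     1     2     3     4     5     6     7     8     9    10    11    12    13    14    15    16
          1     1     1     1     1     1     1     1     1     1     1     1     1     1     1     1     1     1
          4     1     1     1     1     2     2     2     2     3     3     3     3     4     4     4     4     5
          5     1     1     1     1     2     3     3     3     4     5     6     6     7     8     9    10    11
          7     1     1     1     1     2     3     3     4     5     6     7     8    10    11    13    15    17

13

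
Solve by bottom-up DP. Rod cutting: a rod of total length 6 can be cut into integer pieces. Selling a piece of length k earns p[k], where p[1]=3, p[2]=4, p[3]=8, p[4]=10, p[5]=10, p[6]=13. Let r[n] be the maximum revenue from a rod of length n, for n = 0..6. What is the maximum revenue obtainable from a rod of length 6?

   n    0    1    2    3    4    5    6
r[n]    0    3    6    9   12   15   18

18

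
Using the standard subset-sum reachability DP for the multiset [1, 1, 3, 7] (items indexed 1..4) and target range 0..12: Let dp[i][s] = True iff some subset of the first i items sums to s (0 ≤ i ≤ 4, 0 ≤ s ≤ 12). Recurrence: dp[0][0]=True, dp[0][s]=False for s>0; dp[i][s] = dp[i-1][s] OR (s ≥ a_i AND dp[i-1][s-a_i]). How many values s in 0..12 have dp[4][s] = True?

12

i\s   0   1   2   3   4   5   6   7   8   9  10  11  12
  0   T   F   F   F   F   F   F   F   F   F   F   F   F
  1   T   T   F   F   F   F   F   F   F   F   F   F   F
  2   T   T   T   F   F   F   F   F   F   F   F   F   F
  3   T   T   T   T   T   T   F   F   F   F   F   F   F
  4   T   T   T   T   T   T   F   T   T   T   T   T   T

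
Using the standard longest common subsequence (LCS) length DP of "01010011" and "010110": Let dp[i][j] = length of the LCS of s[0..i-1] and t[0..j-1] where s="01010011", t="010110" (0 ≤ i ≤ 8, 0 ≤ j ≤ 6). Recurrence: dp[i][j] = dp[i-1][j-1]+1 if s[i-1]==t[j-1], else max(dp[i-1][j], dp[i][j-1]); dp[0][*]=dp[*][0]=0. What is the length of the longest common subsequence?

   ''  0  1  0  1  1  0
''  0  0  0  0  0  0  0
 0  0  1  1  1  1  1  1
 1  0  1  2  2  2  2  2
 0  0  1  2  3  3  3  3
 1  0  1  2  3  4  4  4
 0  0  1  2  3  4  4  5
 0  0  1  2  3  4  4  5
 1  0  1  2  3  4  5  5
 1  0  1  2  3  4  5  5

5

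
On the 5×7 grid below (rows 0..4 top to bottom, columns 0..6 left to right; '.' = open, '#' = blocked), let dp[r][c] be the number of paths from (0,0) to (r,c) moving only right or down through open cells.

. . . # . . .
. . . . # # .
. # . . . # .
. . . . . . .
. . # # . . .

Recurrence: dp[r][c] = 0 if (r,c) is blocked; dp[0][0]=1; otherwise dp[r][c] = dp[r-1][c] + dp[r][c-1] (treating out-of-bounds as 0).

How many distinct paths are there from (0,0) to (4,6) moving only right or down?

48

r\c   0   1   2   3   4   5   6
  0   1   1   1   0   0   0   0
  1   1   2   3   3   0   0   0
  2   1   0   3   6   6   0   0
  3   1   1   4  10  16  16  16
  4   1   2   0   0  16  32  48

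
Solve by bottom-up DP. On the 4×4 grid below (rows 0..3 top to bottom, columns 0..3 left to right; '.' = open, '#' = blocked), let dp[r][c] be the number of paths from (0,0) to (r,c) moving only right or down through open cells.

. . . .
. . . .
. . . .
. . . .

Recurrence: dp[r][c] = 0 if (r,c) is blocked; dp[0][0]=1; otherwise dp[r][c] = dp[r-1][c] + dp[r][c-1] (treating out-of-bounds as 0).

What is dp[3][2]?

r\c   0   1   2   3
  0   1   1   1   1
  1   1   2   3   4
  2   1   3   6  10
  3   1   4  10  20

10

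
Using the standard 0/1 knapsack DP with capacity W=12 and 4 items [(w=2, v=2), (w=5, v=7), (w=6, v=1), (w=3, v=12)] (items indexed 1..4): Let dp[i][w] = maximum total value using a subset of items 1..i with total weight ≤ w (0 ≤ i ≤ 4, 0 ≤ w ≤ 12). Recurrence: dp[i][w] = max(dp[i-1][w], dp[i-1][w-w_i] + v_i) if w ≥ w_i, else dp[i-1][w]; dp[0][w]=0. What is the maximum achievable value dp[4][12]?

i\w   0   1   2   3   4   5   6   7   8   9  10  11  12
  0   0   0   0   0   0   0   0   0   0   0   0   0   0
  1   0   0   2   2   2   2   2   2   2   2   2   2   2
  2   0   0   2   2   2   7   7   9   9   9   9   9   9
  3   0   0   2   2   2   7   7   9   9   9   9   9   9
  4   0   0   2  12  12  14  14  14  19  19  21  21  21

21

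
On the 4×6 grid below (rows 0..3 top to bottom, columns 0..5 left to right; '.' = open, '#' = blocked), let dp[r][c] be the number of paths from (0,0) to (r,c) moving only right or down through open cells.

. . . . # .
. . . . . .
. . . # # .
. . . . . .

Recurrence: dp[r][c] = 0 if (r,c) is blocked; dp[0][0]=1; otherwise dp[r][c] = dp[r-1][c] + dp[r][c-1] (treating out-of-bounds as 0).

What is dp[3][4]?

r\c   0   1   2   3   4   5
  0   1   1   1   1   0   0
  1   1   2   3   4   4   4
  2   1   3   6   0   0   4
  3   1   4  10  10  10  14

10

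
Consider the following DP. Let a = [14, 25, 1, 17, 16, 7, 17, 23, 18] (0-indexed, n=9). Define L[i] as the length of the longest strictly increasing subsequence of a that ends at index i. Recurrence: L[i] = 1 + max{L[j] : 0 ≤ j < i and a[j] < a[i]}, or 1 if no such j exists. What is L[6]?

3

   i    0    1    2    3    4    5    6    7    8
a[i]   14   25    1   17   16    7   17   23   18
L[i]    1    2    1    2    2    2    3    4    4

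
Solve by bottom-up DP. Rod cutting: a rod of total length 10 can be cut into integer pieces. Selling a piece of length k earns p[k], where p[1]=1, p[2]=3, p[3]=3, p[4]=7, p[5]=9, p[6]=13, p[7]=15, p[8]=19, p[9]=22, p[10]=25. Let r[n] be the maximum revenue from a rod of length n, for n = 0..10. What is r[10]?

   n    0    1    2    3    4    5    6    7    8    9   10
r[n]    0    1    3    4    7    9   13   15   19   22   25

25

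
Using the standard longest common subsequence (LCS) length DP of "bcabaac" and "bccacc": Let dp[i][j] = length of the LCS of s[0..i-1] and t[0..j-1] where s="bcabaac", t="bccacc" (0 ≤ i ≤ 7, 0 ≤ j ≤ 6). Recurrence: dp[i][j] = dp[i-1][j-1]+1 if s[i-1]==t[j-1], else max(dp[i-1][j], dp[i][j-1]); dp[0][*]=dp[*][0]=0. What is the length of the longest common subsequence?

   ''  b  c  c  a  c  c
''  0  0  0  0  0  0  0
 b  0  1  1  1  1  1  1
 c  0  1  2  2  2  2  2
 a  0  1  2  2  3  3  3
 b  0  1  2  2  3  3  3
 a  0  1  2  2  3  3  3
 a  0  1  2  2  3  3  3
 c  0  1  2  3  3  4  4

4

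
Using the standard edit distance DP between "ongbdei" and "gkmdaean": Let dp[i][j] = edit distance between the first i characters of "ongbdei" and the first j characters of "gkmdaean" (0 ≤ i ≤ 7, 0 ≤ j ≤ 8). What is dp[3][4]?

   ''  g  k  m  d  a  e  a  n
''  0  1  2  3  4  5  6  7  8
 o  1  1  2  3  4  5  6  7  8
 n  2  2  2  3  4  5  6  7  7
 g  3  2  3  3  4  5  6  7  8
 b  4  3  3  4  4  5  6  7  8
 d  5  4  4  4  4  5  6  7  8
 e  6  5  5  5  5  5  5  6  7
 i  7  6  6  6  6  6  6  6  7

4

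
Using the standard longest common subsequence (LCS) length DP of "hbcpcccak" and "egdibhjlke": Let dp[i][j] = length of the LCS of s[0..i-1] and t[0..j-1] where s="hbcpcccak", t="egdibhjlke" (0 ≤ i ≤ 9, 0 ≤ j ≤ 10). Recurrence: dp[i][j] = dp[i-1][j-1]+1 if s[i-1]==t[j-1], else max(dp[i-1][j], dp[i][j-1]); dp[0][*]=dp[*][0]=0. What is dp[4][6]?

1

   ''  e  g  d  i  b  h  j  l  k  e
''  0  0  0  0  0  0  0  0  0  0  0
 h  0  0  0  0  0  0  1  1  1  1  1
 b  0  0  0  0  0  1  1  1  1  1  1
 c  0  0  0  0  0  1  1  1  1  1  1
 p  0  0  0  0  0  1  1  1  1  1  1
 c  0  0  0  0  0  1  1  1  1  1  1
 c  0  0  0  0  0  1  1  1  1  1  1
 c  0  0  0  0  0  1  1  1  1  1  1
 a  0  0  0  0  0  1  1  1  1  1  1
 k  0  0  0  0  0  1  1  1  1  2  2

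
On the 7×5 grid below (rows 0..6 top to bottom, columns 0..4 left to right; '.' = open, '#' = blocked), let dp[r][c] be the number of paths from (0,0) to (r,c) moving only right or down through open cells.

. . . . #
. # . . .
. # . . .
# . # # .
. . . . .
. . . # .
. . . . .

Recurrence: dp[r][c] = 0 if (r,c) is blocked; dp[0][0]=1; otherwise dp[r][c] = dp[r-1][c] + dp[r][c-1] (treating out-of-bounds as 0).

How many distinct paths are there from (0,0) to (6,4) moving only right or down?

r\c   0   1   2   3   4
  0   1   1   1   1   0
  1   1   0   1   2   2
  2   1   0   1   3   5
  3   0   0   0   0   5
  4   0   0   0   0   5
  5   0   0   0   0   5
  6   0   0   0   0   5

5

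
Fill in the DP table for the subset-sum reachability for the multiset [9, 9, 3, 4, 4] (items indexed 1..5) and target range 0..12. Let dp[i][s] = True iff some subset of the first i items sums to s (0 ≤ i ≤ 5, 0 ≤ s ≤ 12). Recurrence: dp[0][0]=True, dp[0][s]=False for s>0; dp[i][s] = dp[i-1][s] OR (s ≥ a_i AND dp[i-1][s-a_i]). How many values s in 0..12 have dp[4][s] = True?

i\s   0   1   2   3   4   5   6   7   8   9  10  11  12
  0   T   F   F   F   F   F   F   F   F   F   F   F   F
  1   T   F   F   F   F   F   F   F   F   T   F   F   F
  2   T   F   F   F   F   F   F   F   F   T   F   F   F
  3   T   F   F   T   F   F   F   F   F   T   F   F   T
  4   T   F   F   T   T   F   F   T   F   T   F   F   T
  5   T   F   F   T   T   F   F   T   T   T   F   T   T

6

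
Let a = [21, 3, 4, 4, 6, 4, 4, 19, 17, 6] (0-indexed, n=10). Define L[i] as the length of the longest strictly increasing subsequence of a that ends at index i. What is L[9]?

   i    0    1    2    3    4    5    6    7    8    9
a[i]   21    3    4    4    6    4    4   19   17    6
L[i]    1    1    2    2    3    2    2    4    4    3

3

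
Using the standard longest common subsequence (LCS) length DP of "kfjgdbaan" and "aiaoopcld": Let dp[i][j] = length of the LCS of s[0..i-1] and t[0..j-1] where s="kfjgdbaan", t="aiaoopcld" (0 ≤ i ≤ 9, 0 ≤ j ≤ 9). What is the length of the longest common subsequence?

2

   ''  a  i  a  o  o  p  c  l  d
''  0  0  0  0  0  0  0  0  0  0
 k  0  0  0  0  0  0  0  0  0  0
 f  0  0  0  0  0  0  0  0  0  0
 j  0  0  0  0  0  0  0  0  0  0
 g  0  0  0  0  0  0  0  0  0  0
 d  0  0  0  0  0  0  0  0  0  1
 b  0  0  0  0  0  0  0  0  0  1
 a  0  1  1  1  1  1  1  1  1  1
 a  0  1  1  2  2  2  2  2  2  2
 n  0  1  1  2  2  2  2  2  2  2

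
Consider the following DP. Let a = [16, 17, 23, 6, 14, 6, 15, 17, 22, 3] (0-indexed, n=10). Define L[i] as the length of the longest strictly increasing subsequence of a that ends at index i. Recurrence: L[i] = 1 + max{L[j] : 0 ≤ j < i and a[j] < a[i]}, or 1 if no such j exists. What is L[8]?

   i    0    1    2    3    4    5    6    7    8    9
a[i]   16   17   23    6   14    6   15   17   22    3
L[i]    1    2    3    1    2    1    3    4    5    1

5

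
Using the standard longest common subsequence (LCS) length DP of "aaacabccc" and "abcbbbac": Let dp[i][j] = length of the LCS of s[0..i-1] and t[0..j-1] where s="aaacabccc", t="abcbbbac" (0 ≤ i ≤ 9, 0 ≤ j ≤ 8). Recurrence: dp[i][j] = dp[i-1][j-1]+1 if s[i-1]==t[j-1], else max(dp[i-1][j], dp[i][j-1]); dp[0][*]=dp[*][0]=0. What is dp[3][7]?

2

   ''  a  b  c  b  b  b  a  c
''  0  0  0  0  0  0  0  0  0
 a  0  1  1  1  1  1  1  1  1
 a  0  1  1  1  1  1  1  2  2
 a  0  1  1  1  1  1  1  2  2
 c  0  1  1  2  2  2  2  2  3
 a  0  1  1  2  2  2  2  3  3
 b  0  1  2  2  3  3  3  3  3
 c  0  1  2  3  3  3  3  3  4
 c  0  1  2  3  3  3  3  3  4
 c  0  1  2  3  3  3  3  3  4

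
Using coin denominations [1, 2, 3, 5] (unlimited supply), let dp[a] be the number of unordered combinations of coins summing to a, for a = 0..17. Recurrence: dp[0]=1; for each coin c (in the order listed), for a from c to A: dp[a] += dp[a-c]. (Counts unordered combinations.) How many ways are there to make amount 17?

62

after  coin     0     1     2     3     4     5     6     7     8     9    10    11    12    13    14    15    16    17
          1     1     1     1     1     1     1     1     1     1     1     1     1     1     1     1     1     1     1
          2     1     1     2     2     3     3     4     4     5     5     6     6     7     7     8     8     9     9
          3     1     1     2     3     4     5     7     8    10    12    14    16    19    21    24    27    30    33
          5     1     1     2     3     4     6     8    10    13    16    20    24    29    34    40    47    54    62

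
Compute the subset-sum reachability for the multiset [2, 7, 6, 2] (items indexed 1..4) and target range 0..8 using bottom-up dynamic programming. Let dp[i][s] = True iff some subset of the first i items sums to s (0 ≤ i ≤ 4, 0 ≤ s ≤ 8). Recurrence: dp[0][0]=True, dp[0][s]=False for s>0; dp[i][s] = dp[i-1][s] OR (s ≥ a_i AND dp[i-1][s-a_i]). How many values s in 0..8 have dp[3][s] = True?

5

i\s   0   1   2   3   4   5   6   7   8
  0   T   F   F   F   F   F   F   F   F
  1   T   F   T   F   F   F   F   F   F
  2   T   F   T   F   F   F   F   T   F
  3   T   F   T   F   F   F   T   T   T
  4   T   F   T   F   T   F   T   T   T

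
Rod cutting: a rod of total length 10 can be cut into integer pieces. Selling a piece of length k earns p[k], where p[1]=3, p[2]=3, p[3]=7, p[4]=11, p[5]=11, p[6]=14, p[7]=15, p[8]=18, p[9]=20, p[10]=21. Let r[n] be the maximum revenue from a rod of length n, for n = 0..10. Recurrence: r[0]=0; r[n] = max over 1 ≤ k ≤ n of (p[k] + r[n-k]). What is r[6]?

18

   n    0    1    2    3    4    5    6    7    8    9   10
r[n]    0    3    6    9   12   15   18   21   24   27   30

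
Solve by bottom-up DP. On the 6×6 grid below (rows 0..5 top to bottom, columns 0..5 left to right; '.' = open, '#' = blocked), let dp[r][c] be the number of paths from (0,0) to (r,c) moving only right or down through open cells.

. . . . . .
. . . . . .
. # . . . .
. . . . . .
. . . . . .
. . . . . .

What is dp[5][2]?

9

r\c   0   1   2   3   4   5
  0   1   1   1   1   1   1
  1   1   2   3   4   5   6
  2   1   0   3   7  12  18
  3   1   1   4  11  23  41
  4   1   2   6  17  40  81
  5   1   3   9  26  66 147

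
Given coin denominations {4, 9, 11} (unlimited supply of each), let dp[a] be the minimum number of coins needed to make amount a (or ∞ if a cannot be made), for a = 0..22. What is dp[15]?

 a  0  1  2  3  4  5  6  7  8  9 10 11 12 13 14 15 16 17 18 19 20 21 22
dp  0  -  -  -  1  -  -  -  2  1  -  1  3  2  -  2  4  3  2  3  2  4  2
(- denotes ∞ / unreachable)

2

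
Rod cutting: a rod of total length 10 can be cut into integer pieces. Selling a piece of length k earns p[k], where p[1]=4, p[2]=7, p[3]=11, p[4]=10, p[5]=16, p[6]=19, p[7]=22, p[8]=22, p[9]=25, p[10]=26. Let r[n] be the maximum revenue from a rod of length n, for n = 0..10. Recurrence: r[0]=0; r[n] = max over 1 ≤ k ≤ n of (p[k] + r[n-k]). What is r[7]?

   n    0    1    2    3    4    5    6    7    8    9   10
r[n]    0    4    8   12   16   20   24   28   32   36   40

28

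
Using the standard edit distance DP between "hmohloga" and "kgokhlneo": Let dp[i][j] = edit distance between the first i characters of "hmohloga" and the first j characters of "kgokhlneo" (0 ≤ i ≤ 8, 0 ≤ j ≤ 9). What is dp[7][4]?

6

   ''  k  g  o  k  h  l  n  e  o
''  0  1  2  3  4  5  6  7  8  9
 h  1  1  2  3  4  4  5  6  7  8
 m  2  2  2  3  4  5  5  6  7  8
 o  3  3  3  2  3  4  5  6  7  7
 h  4  4  4  3  3  3  4  5  6  7
 l  5  5  5  4  4  4  3  4  5  6
 o  6  6  6  5  5  5  4  4  5  5
 g  7  7  6  6  6  6  5  5  5  6
 a  8  8  7  7  7  7  6  6  6  6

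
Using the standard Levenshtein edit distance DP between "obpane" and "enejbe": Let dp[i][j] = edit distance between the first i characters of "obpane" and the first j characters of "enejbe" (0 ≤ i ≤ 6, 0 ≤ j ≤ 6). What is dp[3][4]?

   ''  e  n  e  j  b  e
''  0  1  2  3  4  5  6
 o  1  1  2  3  4  5  6
 b  2  2  2  3  4  4  5
 p  3  3  3  3  4  5  5
 a  4  4  4  4  4  5  6
 n  5  5  4  5  5  5  6
 e  6  5  5  4  5  6  5

4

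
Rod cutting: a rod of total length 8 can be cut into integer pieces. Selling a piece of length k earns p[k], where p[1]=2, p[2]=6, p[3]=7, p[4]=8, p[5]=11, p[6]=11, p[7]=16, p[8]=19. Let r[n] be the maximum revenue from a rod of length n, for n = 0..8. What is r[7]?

20

   n    0    1    2    3    4    5    6    7    8
r[n]    0    2    6    8   12   14   18   20   24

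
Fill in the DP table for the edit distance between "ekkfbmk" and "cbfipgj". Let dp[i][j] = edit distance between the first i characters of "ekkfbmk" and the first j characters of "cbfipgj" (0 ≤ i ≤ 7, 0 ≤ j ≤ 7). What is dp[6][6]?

   ''  c  b  f  i  p  g  j
''  0  1  2  3  4  5  6  7
 e  1  1  2  3  4  5  6  7
 k  2  2  2  3  4  5  6  7
 k  3  3  3  3  4  5  6  7
 f  4  4  4  3  4  5  6  7
 b  5  5  4  4  4  5  6  7
 m  6  6  5  5  5  5  6  7
 k  7  7  6  6  6  6  6  7

6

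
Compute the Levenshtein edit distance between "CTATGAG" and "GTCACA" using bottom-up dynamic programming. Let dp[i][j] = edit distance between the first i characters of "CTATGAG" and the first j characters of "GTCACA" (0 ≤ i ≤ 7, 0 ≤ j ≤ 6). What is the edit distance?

5

   ''  G  T  C  A  C  A
''  0  1  2  3  4  5  6
 C  1  1  2  2  3  4  5
 T  2  2  1  2  3  4  5
 A  3  3  2  2  2  3  4
 T  4  4  3  3  3  3  4
 G  5  4  4  4  4  4  4
 A  6  5  5  5  4  5  4
 G  7  6  6  6  5  5  5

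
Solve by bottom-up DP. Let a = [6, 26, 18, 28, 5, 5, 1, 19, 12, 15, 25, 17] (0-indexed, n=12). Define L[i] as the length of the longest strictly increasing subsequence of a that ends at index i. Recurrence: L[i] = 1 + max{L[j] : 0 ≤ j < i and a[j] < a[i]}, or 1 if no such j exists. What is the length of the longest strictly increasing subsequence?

   i    0    1    2    3    4    5    6    7    8    9   10   11
a[i]    6   26   18   28    5    5    1   19   12   15   25   17
L[i]    1    2    2    3    1    1    1    3    2    3    4    4

4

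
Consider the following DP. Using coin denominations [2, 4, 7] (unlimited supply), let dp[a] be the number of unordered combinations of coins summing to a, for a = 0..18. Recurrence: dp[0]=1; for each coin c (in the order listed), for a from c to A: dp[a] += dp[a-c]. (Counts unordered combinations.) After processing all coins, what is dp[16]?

after  coin     0     1     2     3     4     5     6     7     8     9    10    11    12    13    14    15    16    17    18
          2     1     0     1     0     1     0     1     0     1     0     1     0     1     0     1     0     1     0     1
          4     1     0     1     0     2     0     2     0     3     0     3     0     4     0     4     0     5     0     5
          7     1     0     1     0     2     0     2     1     3     1     3     2     4     2     5     3     6     3     7

6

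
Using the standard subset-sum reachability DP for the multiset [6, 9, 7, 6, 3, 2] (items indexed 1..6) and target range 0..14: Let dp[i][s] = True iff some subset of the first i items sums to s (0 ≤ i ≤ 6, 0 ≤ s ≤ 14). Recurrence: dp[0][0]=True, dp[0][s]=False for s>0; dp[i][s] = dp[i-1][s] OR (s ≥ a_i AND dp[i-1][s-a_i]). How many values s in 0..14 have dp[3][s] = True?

i\s   0   1   2   3   4   5   6   7   8   9  10  11  12  13  14
  0   T   F   F   F   F   F   F   F   F   F   F   F   F   F   F
  1   T   F   F   F   F   F   T   F   F   F   F   F   F   F   F
  2   T   F   F   F   F   F   T   F   F   T   F   F   F   F   F
  3   T   F   F   F   F   F   T   T   F   T   F   F   F   T   F
  4   T   F   F   F   F   F   T   T   F   T   F   F   T   T   F
  5   T   F   F   T   F   F   T   T   F   T   T   F   T   T   F
  6   T   F   T   T   F   T   T   T   T   T   T   T   T   T   T

5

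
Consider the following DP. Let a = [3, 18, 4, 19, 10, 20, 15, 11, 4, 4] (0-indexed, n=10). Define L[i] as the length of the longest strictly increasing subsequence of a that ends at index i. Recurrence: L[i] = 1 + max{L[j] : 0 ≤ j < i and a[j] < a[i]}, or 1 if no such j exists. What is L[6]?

   i    0    1    2    3    4    5    6    7    8    9
a[i]    3   18    4   19   10   20   15   11    4    4
L[i]    1    2    2    3    3    4    4    4    2    2

4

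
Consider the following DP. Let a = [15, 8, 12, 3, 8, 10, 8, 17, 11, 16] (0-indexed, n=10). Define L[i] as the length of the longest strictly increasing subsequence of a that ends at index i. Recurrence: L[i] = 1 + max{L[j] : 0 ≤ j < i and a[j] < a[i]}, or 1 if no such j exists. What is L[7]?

   i    0    1    2    3    4    5    6    7    8    9
a[i]   15    8   12    3    8   10    8   17   11   16
L[i]    1    1    2    1    2    3    2    4    4    5

4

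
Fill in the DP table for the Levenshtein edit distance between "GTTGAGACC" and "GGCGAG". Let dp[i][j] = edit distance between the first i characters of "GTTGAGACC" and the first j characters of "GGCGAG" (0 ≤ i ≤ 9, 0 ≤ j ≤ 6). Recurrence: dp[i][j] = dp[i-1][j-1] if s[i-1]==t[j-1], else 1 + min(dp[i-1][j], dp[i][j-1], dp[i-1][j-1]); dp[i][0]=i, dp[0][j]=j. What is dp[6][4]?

3

   ''  G  G  C  G  A  G
''  0  1  2  3  4  5  6
 G  1  0  1  2  3  4  5
 T  2  1  1  2  3  4  5
 T  3  2  2  2  3  4  5
 G  4  3  2  3  2  3  4
 A  5  4  3  3  3  2  3
 G  6  5  4  4  3  3  2
 A  7  6  5  5  4  3  3
 C  8  7  6  5  5  4  4
 C  9  8  7  6  6  5  5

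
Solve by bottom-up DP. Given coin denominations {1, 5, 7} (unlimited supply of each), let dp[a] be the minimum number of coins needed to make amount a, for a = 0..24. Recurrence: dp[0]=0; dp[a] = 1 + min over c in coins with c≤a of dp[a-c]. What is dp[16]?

 a  0  1  2  3  4  5  6  7  8  9 10 11 12 13 14 15 16 17 18 19 20 21 22 23 24
dp  0  1  2  3  4  1  2  1  2  3  2  3  2  3  2  3  4  3  4  3  4  3  4  5  4

4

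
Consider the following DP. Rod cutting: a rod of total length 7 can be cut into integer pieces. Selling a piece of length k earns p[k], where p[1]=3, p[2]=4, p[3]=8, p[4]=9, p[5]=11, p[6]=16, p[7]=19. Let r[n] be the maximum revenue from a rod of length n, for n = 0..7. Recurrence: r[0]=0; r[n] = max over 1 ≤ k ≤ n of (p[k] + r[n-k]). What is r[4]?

12

   n    0    1    2    3    4    5    6    7
r[n]    0    3    6    9   12   15   18   21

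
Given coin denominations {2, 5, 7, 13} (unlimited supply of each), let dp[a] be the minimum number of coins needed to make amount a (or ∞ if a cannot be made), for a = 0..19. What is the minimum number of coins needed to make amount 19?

 a  0  1  2  3  4  5  6  7  8  9 10 11 12 13 14 15 16 17 18 19
dp  0  -  1  -  2  1  3  1  4  2  2  3  2  1  2  2  3  3  2  3
(- denotes ∞ / unreachable)

3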